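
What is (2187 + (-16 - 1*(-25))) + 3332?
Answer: 5528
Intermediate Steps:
(2187 + (-16 - 1*(-25))) + 3332 = (2187 + (-16 + 25)) + 3332 = (2187 + 9) + 3332 = 2196 + 3332 = 5528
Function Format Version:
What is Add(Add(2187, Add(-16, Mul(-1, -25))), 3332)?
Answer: 5528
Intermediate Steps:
Add(Add(2187, Add(-16, Mul(-1, -25))), 3332) = Add(Add(2187, Add(-16, 25)), 3332) = Add(Add(2187, 9), 3332) = Add(2196, 3332) = 5528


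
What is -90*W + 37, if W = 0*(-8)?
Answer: 37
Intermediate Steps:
W = 0
-90*W + 37 = -90*0 + 37 = 0 + 37 = 37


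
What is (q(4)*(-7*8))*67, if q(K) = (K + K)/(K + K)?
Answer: -3752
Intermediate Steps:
q(K) = 1 (q(K) = (2*K)/((2*K)) = (2*K)*(1/(2*K)) = 1)
(q(4)*(-7*8))*67 = (1*(-7*8))*67 = (1*(-56))*67 = -56*67 = -3752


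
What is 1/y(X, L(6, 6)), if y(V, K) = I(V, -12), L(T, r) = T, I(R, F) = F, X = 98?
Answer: -1/12 ≈ -0.083333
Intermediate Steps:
y(V, K) = -12
1/y(X, L(6, 6)) = 1/(-12) = -1/12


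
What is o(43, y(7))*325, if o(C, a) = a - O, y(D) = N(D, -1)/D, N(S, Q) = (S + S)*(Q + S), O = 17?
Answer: -1625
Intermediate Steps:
N(S, Q) = 2*S*(Q + S) (N(S, Q) = (2*S)*(Q + S) = 2*S*(Q + S))
y(D) = -2 + 2*D (y(D) = (2*D*(-1 + D))/D = -2 + 2*D)
o(C, a) = -17 + a (o(C, a) = a - 1*17 = a - 17 = -17 + a)
o(43, y(7))*325 = (-17 + (-2 + 2*7))*325 = (-17 + (-2 + 14))*325 = (-17 + 12)*325 = -5*325 = -1625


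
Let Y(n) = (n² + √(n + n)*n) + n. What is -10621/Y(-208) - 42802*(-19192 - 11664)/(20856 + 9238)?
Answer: 457117624239847/10416135280 - 817*I*√26/173060 ≈ 43886.0 - 0.024072*I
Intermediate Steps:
Y(n) = n + n² + √2*n^(3/2) (Y(n) = (n² + √(2*n)*n) + n = (n² + (√2*√n)*n) + n = (n² + √2*n^(3/2)) + n = n + n² + √2*n^(3/2))
-10621/Y(-208) - 42802*(-19192 - 11664)/(20856 + 9238) = -10621/(-208 + (-208)² + √2*(-208)^(3/2)) - 42802*(-19192 - 11664)/(20856 + 9238) = -10621/(-208 + 43264 + √2*(-832*I*√13)) - 42802/(30094/(-30856)) = -10621/(-208 + 43264 - 832*I*√26) - 42802/(30094*(-1/30856)) = -10621/(43056 - 832*I*√26) - 42802/(-15047/15428) = -10621/(43056 - 832*I*√26) - 42802*(-15428/15047) = -10621/(43056 - 832*I*√26) + 660349256/15047 = 660349256/15047 - 10621/(43056 - 832*I*√26)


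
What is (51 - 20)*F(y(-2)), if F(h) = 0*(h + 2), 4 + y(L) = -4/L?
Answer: 0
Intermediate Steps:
y(L) = -4 - 4/L
F(h) = 0 (F(h) = 0*(2 + h) = 0)
(51 - 20)*F(y(-2)) = (51 - 20)*0 = 31*0 = 0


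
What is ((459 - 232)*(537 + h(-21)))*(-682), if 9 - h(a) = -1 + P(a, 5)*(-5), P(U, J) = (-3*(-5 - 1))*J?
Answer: -154349558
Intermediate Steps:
P(U, J) = 18*J (P(U, J) = (-3*(-6))*J = 18*J)
h(a) = 460 (h(a) = 9 - (-1 + (18*5)*(-5)) = 9 - (-1 + 90*(-5)) = 9 - (-1 - 450) = 9 - 1*(-451) = 9 + 451 = 460)
((459 - 232)*(537 + h(-21)))*(-682) = ((459 - 232)*(537 + 460))*(-682) = (227*997)*(-682) = 226319*(-682) = -154349558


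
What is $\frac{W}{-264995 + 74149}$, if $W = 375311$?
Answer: $- \frac{375311}{190846} \approx -1.9666$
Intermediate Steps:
$\frac{W}{-264995 + 74149} = \frac{375311}{-264995 + 74149} = \frac{375311}{-190846} = 375311 \left(- \frac{1}{190846}\right) = - \frac{375311}{190846}$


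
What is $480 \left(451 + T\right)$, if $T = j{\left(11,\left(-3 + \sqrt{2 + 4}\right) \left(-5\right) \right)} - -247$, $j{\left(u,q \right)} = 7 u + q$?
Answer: $379200 - 2400 \sqrt{6} \approx 3.7332 \cdot 10^{5}$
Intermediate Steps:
$j{\left(u,q \right)} = q + 7 u$
$T = 339 - 5 \sqrt{6}$ ($T = \left(\left(-3 + \sqrt{2 + 4}\right) \left(-5\right) + 7 \cdot 11\right) - -247 = \left(\left(-3 + \sqrt{6}\right) \left(-5\right) + 77\right) + 247 = \left(\left(15 - 5 \sqrt{6}\right) + 77\right) + 247 = \left(92 - 5 \sqrt{6}\right) + 247 = 339 - 5 \sqrt{6} \approx 326.75$)
$480 \left(451 + T\right) = 480 \left(451 + \left(339 - 5 \sqrt{6}\right)\right) = 480 \left(790 - 5 \sqrt{6}\right) = 379200 - 2400 \sqrt{6}$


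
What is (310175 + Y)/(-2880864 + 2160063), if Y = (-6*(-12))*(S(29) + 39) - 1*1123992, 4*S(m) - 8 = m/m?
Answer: 810847/720801 ≈ 1.1249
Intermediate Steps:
S(m) = 9/4 (S(m) = 2 + (m/m)/4 = 2 + (¼)*1 = 2 + ¼ = 9/4)
Y = -1121022 (Y = (-6*(-12))*(9/4 + 39) - 1*1123992 = 72*(165/4) - 1123992 = 2970 - 1123992 = -1121022)
(310175 + Y)/(-2880864 + 2160063) = (310175 - 1121022)/(-2880864 + 2160063) = -810847/(-720801) = -810847*(-1/720801) = 810847/720801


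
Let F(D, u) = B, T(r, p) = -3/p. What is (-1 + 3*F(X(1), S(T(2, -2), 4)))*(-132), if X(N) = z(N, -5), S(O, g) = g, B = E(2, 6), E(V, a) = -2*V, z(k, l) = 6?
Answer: 1716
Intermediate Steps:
B = -4 (B = -2*2 = -4)
X(N) = 6
F(D, u) = -4
(-1 + 3*F(X(1), S(T(2, -2), 4)))*(-132) = (-1 + 3*(-4))*(-132) = (-1 - 12)*(-132) = -13*(-132) = 1716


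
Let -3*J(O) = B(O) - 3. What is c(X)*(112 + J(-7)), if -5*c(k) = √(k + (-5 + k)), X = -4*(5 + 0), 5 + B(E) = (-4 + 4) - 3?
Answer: -347*I*√5/5 ≈ -155.18*I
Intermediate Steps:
B(E) = -8 (B(E) = -5 + ((-4 + 4) - 3) = -5 + (0 - 3) = -5 - 3 = -8)
J(O) = 11/3 (J(O) = -(-8 - 3)/3 = -⅓*(-11) = 11/3)
X = -20 (X = -4*5 = -20)
c(k) = -√(-5 + 2*k)/5 (c(k) = -√(k + (-5 + k))/5 = -√(-5 + 2*k)/5)
c(X)*(112 + J(-7)) = (-√(-5 + 2*(-20))/5)*(112 + 11/3) = -√(-5 - 40)/5*(347/3) = -3*I*√5/5*(347/3) = -347*I*√5/5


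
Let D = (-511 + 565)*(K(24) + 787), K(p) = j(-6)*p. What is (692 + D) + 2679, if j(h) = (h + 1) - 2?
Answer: 36797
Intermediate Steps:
j(h) = -1 + h (j(h) = (1 + h) - 2 = -1 + h)
K(p) = -7*p (K(p) = (-1 - 6)*p = -7*p)
D = 33426 (D = (-511 + 565)*(-7*24 + 787) = 54*(-168 + 787) = 54*619 = 33426)
(692 + D) + 2679 = (692 + 33426) + 2679 = 34118 + 2679 = 36797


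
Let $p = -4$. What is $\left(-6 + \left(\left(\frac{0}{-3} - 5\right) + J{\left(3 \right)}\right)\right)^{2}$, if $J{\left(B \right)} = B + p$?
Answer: $144$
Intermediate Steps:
$J{\left(B \right)} = -4 + B$ ($J{\left(B \right)} = B - 4 = -4 + B$)
$\left(-6 + \left(\left(\frac{0}{-3} - 5\right) + J{\left(3 \right)}\right)\right)^{2} = \left(-6 + \left(\left(\frac{0}{-3} - 5\right) + \left(-4 + 3\right)\right)\right)^{2} = \left(-6 + \left(\left(0 \left(- \frac{1}{3}\right) - 5\right) - 1\right)\right)^{2} = \left(-6 + \left(\left(0 - 5\right) - 1\right)\right)^{2} = \left(-6 - 6\right)^{2} = \left(-12\right)^{2} = 144$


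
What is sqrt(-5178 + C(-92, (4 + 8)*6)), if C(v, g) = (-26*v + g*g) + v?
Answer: sqrt(2306) ≈ 48.021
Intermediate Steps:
C(v, g) = g**2 - 25*v (C(v, g) = (-26*v + g**2) + v = (g**2 - 26*v) + v = g**2 - 25*v)
sqrt(-5178 + C(-92, (4 + 8)*6)) = sqrt(-5178 + (((4 + 8)*6)**2 - 25*(-92))) = sqrt(-5178 + ((12*6)**2 + 2300)) = sqrt(-5178 + (72**2 + 2300)) = sqrt(-5178 + (5184 + 2300)) = sqrt(-5178 + 7484) = sqrt(2306)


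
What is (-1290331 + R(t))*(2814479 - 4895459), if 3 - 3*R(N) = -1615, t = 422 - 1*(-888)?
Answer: 2684030662500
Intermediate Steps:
t = 1310 (t = 422 + 888 = 1310)
R(N) = 1618/3 (R(N) = 1 - ⅓*(-1615) = 1 + 1615/3 = 1618/3)
(-1290331 + R(t))*(2814479 - 4895459) = (-1290331 + 1618/3)*(2814479 - 4895459) = -3869375/3*(-2080980) = 2684030662500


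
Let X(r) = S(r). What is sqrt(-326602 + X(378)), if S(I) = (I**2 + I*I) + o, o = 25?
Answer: I*sqrt(40809) ≈ 202.01*I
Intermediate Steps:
S(I) = 25 + 2*I**2 (S(I) = (I**2 + I*I) + 25 = (I**2 + I**2) + 25 = 2*I**2 + 25 = 25 + 2*I**2)
X(r) = 25 + 2*r**2
sqrt(-326602 + X(378)) = sqrt(-326602 + (25 + 2*378**2)) = sqrt(-326602 + (25 + 2*142884)) = sqrt(-326602 + (25 + 285768)) = sqrt(-326602 + 285793) = sqrt(-40809) = I*sqrt(40809)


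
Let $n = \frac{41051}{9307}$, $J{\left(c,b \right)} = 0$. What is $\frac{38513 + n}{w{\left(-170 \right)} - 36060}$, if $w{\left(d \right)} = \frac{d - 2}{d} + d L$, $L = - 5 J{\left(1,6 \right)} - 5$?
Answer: $- \frac{15235465535}{13926827274} \approx -1.094$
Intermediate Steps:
$L = -5$ ($L = \left(-5\right) 0 - 5 = 0 - 5 = -5$)
$w{\left(d \right)} = - 5 d + \frac{-2 + d}{d}$ ($w{\left(d \right)} = \frac{d - 2}{d} + d \left(-5\right) = \frac{-2 + d}{d} - 5 d = - 5 d + \frac{-2 + d}{d}$)
$n = \frac{41051}{9307}$ ($n = 41051 \cdot \frac{1}{9307} = \frac{41051}{9307} \approx 4.4108$)
$\frac{38513 + n}{w{\left(-170 \right)} - 36060} = \frac{38513 + \frac{41051}{9307}}{\left(1 - -850 - \frac{2}{-170}\right) - 36060} = \frac{358481542}{9307 \left(\left(1 + 850 - - \frac{1}{85}\right) - 36060\right)} = \frac{358481542}{9307 \left(\left(1 + 850 + \frac{1}{85}\right) - 36060\right)} = \frac{358481542}{9307 \left(\frac{72336}{85} - 36060\right)} = \frac{358481542}{9307 \left(- \frac{2992764}{85}\right)} = \frac{358481542}{9307} \left(- \frac{85}{2992764}\right) = - \frac{15235465535}{13926827274}$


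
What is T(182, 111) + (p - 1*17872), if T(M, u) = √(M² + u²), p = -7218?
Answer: -25090 + √45445 ≈ -24877.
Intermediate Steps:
T(182, 111) + (p - 1*17872) = √(182² + 111²) + (-7218 - 1*17872) = √(33124 + 12321) + (-7218 - 17872) = √45445 - 25090 = -25090 + √45445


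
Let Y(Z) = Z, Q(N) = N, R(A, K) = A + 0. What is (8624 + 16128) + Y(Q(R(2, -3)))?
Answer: 24754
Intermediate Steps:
R(A, K) = A
(8624 + 16128) + Y(Q(R(2, -3))) = (8624 + 16128) + 2 = 24752 + 2 = 24754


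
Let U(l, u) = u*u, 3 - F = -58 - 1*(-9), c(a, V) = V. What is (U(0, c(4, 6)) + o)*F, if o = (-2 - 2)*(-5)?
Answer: 2912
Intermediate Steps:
F = 52 (F = 3 - (-58 - 1*(-9)) = 3 - (-58 + 9) = 3 - 1*(-49) = 3 + 49 = 52)
o = 20 (o = -4*(-5) = 20)
U(l, u) = u**2
(U(0, c(4, 6)) + o)*F = (6**2 + 20)*52 = (36 + 20)*52 = 56*52 = 2912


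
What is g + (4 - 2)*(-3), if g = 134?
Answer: 128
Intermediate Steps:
g + (4 - 2)*(-3) = 134 + (4 - 2)*(-3) = 134 + 2*(-3) = 134 - 6 = 128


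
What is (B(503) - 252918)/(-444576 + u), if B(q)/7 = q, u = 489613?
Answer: -249397/45037 ≈ -5.5376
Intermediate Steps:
B(q) = 7*q
(B(503) - 252918)/(-444576 + u) = (7*503 - 252918)/(-444576 + 489613) = (3521 - 252918)/45037 = -249397*1/45037 = -249397/45037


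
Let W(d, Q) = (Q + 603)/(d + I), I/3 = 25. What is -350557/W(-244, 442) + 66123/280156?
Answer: 16597668423283/292763020 ≈ 56693.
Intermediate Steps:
I = 75 (I = 3*25 = 75)
W(d, Q) = (603 + Q)/(75 + d) (W(d, Q) = (Q + 603)/(d + 75) = (603 + Q)/(75 + d))
-350557/W(-244, 442) + 66123/280156 = -350557*(75 - 244)/(603 + 442) + 66123/280156 = -350557/(1045/(-169)) + 66123*(1/280156) = -350557/((-1/169*1045)) + 66123/280156 = -350557/(-1045/169) + 66123/280156 = -350557*(-169/1045) + 66123/280156 = 59244133/1045 + 66123/280156 = 16597668423283/292763020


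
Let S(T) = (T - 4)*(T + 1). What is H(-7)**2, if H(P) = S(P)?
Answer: 4356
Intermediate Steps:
S(T) = (1 + T)*(-4 + T) (S(T) = (-4 + T)*(1 + T) = (1 + T)*(-4 + T))
H(P) = -4 + P**2 - 3*P
H(-7)**2 = (-4 + (-7)**2 - 3*(-7))**2 = (-4 + 49 + 21)**2 = 66**2 = 4356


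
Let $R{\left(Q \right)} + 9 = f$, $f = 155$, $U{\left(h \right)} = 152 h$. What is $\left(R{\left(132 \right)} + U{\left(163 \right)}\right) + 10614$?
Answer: $35536$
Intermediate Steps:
$R{\left(Q \right)} = 146$ ($R{\left(Q \right)} = -9 + 155 = 146$)
$\left(R{\left(132 \right)} + U{\left(163 \right)}\right) + 10614 = \left(146 + 152 \cdot 163\right) + 10614 = \left(146 + 24776\right) + 10614 = 24922 + 10614 = 35536$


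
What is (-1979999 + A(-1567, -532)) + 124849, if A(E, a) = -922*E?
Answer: -410376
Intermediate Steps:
(-1979999 + A(-1567, -532)) + 124849 = (-1979999 - 922*(-1567)) + 124849 = (-1979999 + 1444774) + 124849 = -535225 + 124849 = -410376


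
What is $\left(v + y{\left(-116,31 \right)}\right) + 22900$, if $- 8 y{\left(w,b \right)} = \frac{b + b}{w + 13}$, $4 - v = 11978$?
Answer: $\frac{4501543}{412} \approx 10926.0$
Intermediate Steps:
$v = -11974$ ($v = 4 - 11978 = -11974$)
$y{\left(w,b \right)} = - \frac{b}{4 \left(13 + w\right)}$ ($y{\left(w,b \right)} = - \frac{\left(b + b\right) \frac{1}{w + 13}}{8} = - \frac{2 b \frac{1}{13 + w}}{8} = - \frac{b}{4 \left(13 + w\right)}$)
$\left(v + y{\left(-116,31 \right)}\right) + 22900 = \left(-11974 - \frac{31}{52 + 4 \left(-116\right)}\right) + 22900 = \left(-11974 - \frac{31}{52 - 464}\right) + 22900 = \left(-11974 - \frac{31}{-412}\right) + 22900 = \left(-11974 - 31 \left(- \frac{1}{412}\right)\right) + 22900 = \left(-11974 + \frac{31}{412}\right) + 22900 = - \frac{4933257}{412} + 22900 = \frac{4501543}{412}$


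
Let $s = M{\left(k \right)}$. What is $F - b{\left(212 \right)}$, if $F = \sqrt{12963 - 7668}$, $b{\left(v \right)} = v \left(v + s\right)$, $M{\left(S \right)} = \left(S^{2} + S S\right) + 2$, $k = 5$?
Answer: $-55968 + \sqrt{5295} \approx -55895.0$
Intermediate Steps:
$M{\left(S \right)} = 2 + 2 S^{2}$ ($M{\left(S \right)} = \left(S^{2} + S^{2}\right) + 2 = 2 S^{2} + 2 = 2 + 2 S^{2}$)
$s = 52$ ($s = 2 + 2 \cdot 5^{2} = 2 + 2 \cdot 25 = 2 + 50 = 52$)
$b{\left(v \right)} = v \left(52 + v\right)$ ($b{\left(v \right)} = v \left(v + 52\right) = v \left(52 + v\right)$)
$F = \sqrt{5295} \approx 72.767$
$F - b{\left(212 \right)} = \sqrt{5295} - 212 \left(52 + 212\right) = \sqrt{5295} - 212 \cdot 264 = \sqrt{5295} - 55968 = -55968 + \sqrt{5295}$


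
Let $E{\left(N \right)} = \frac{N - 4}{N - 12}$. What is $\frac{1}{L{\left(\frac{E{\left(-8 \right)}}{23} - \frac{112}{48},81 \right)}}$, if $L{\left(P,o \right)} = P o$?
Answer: $- \frac{115}{21492} \approx -0.0053508$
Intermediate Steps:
$E{\left(N \right)} = \frac{-4 + N}{-12 + N}$
$\frac{1}{L{\left(\frac{E{\left(-8 \right)}}{23} - \frac{112}{48},81 \right)}} = \frac{1}{\left(\frac{\frac{1}{-12 - 8} \left(-4 - 8\right)}{23} - \frac{112}{48}\right) 81} = \frac{1}{\left(\frac{1}{-20} \left(-12\right) \frac{1}{23} - \frac{7}{3}\right) 81} = \frac{1}{\left(\left(- \frac{1}{20}\right) \left(-12\right) \frac{1}{23} - \frac{7}{3}\right) 81} = \frac{1}{\left(\frac{3}{5} \cdot \frac{1}{23} - \frac{7}{3}\right) 81} = \frac{1}{\left(\frac{3}{115} - \frac{7}{3}\right) 81} = \frac{1}{\left(- \frac{796}{345}\right) 81} = \frac{1}{- \frac{21492}{115}} = - \frac{115}{21492}$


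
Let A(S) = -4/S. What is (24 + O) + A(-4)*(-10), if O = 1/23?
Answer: 323/23 ≈ 14.043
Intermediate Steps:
O = 1/23 ≈ 0.043478
(24 + O) + A(-4)*(-10) = (24 + 1/23) - 4/(-4)*(-10) = 553/23 - 4*(-1/4)*(-10) = 553/23 + 1*(-10) = 553/23 - 10 = 323/23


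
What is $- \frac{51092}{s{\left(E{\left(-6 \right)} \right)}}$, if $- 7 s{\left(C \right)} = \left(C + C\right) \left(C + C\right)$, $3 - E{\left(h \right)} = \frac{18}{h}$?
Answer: $\frac{89411}{36} \approx 2483.6$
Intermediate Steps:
$E{\left(h \right)} = 3 - \frac{18}{h}$
$s{\left(C \right)} = - \frac{4 C^{2}}{7}$ ($s{\left(C \right)} = - \frac{\left(C + C\right) \left(C + C\right)}{7} = - \frac{2 C 2 C}{7} = - \frac{4 C^{2}}{7}$)
$- \frac{51092}{s{\left(E{\left(-6 \right)} \right)}} = - \frac{51092}{\left(- \frac{4}{7}\right) \left(3 - \frac{18}{-6}\right)^{2}} = - \frac{51092}{\left(- \frac{4}{7}\right) \left(3 - -3\right)^{2}} = - \frac{51092}{\left(- \frac{4}{7}\right) \left(3 + 3\right)^{2}} = - \frac{51092}{\left(- \frac{4}{7}\right) 6^{2}} = - \frac{51092}{\left(- \frac{4}{7}\right) 36} = - \frac{51092}{- \frac{144}{7}} = \left(-51092\right) \left(- \frac{7}{144}\right) = \frac{89411}{36}$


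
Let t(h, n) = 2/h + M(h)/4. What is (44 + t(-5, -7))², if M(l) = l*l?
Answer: 994009/400 ≈ 2485.0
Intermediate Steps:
M(l) = l²
t(h, n) = 2/h + h²/4
(44 + t(-5, -7))² = (44 + (¼)*(8 + (-5)³)/(-5))² = (44 + (¼)*(-⅕)*(8 - 125))² = (44 + (¼)*(-⅕)*(-117))² = (44 + 117/20)² = (997/20)² = 994009/400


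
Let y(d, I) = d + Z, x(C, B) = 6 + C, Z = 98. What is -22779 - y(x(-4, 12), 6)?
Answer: -22879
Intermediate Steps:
y(d, I) = 98 + d (y(d, I) = d + 98 = 98 + d)
-22779 - y(x(-4, 12), 6) = -22779 - (98 + (6 - 4)) = -22779 - (98 + 2) = -22779 - 1*100 = -22779 - 100 = -22879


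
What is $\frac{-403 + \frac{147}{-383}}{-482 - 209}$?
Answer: $\frac{154496}{264653} \approx 0.58377$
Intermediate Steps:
$\frac{-403 + \frac{147}{-383}}{-482 - 209} = \frac{-403 + 147 \left(- \frac{1}{383}\right)}{-691} = \left(-403 - \frac{147}{383}\right) \left(- \frac{1}{691}\right) = \left(- \frac{154496}{383}\right) \left(- \frac{1}{691}\right) = \frac{154496}{264653}$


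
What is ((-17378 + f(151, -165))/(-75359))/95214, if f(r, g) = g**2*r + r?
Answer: -2046874/3587615913 ≈ -0.00057054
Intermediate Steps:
f(r, g) = r + r*g**2 (f(r, g) = r*g**2 + r = r + r*g**2)
((-17378 + f(151, -165))/(-75359))/95214 = ((-17378 + 151*(1 + (-165)**2))/(-75359))/95214 = ((-17378 + 151*(1 + 27225))*(-1/75359))*(1/95214) = ((-17378 + 151*27226)*(-1/75359))*(1/95214) = ((-17378 + 4111126)*(-1/75359))*(1/95214) = (4093748*(-1/75359))*(1/95214) = -4093748/75359*1/95214 = -2046874/3587615913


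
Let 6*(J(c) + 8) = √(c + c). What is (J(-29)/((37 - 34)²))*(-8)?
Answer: 64/9 - 4*I*√58/27 ≈ 7.1111 - 1.1283*I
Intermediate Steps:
J(c) = -8 + √2*√c/6 (J(c) = -8 + √(c + c)/6 = -8 + √(2*c)/6 = -8 + (√2*√c)/6 = -8 + √2*√c/6)
(J(-29)/((37 - 34)²))*(-8) = ((-8 + √2*√(-29)/6)/((37 - 34)²))*(-8) = ((-8 + √2*(I*√29)/6)/(3²))*(-8) = ((-8 + I*√58/6)/9)*(-8) = ((-8 + I*√58/6)*(⅑))*(-8) = (-8/9 + I*√58/54)*(-8) = 64/9 - 4*I*√58/27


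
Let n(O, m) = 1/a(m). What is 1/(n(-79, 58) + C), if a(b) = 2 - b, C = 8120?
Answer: 56/454719 ≈ 0.00012315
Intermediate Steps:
n(O, m) = 1/(2 - m)
1/(n(-79, 58) + C) = 1/(-1/(-2 + 58) + 8120) = 1/(-1/56 + 8120) = 1/(454719/56) = 56/454719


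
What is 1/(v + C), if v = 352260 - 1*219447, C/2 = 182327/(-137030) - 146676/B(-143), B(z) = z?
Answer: 9797645/1321327564904 ≈ 7.4150e-6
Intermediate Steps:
C = 20072939519/9797645 (C = 2*(182327/(-137030) - 146676/(-143)) = 2*(182327*(-1/137030) - 146676*(-1/143)) = 2*(-182327/137030 + 146676/143) = 2*(20072939519/19595290) = 20072939519/9797645 ≈ 2048.8)
v = 132813 (v = 352260 - 219447 = 132813)
1/(v + C) = 1/(132813 + 20072939519/9797645) = 1/(1321327564904/9797645) = 9797645/1321327564904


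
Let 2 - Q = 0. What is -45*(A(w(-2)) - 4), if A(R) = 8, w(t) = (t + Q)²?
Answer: -180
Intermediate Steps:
Q = 2 (Q = 2 - 1*0 = 2 + 0 = 2)
w(t) = (2 + t)² (w(t) = (t + 2)² = (2 + t)²)
-45*(A(w(-2)) - 4) = -45*(8 - 4) = -45*4 = -180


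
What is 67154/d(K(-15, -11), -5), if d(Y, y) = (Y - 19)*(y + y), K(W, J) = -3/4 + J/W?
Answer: 402924/1141 ≈ 353.13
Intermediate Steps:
K(W, J) = -3/4 + J/W (K(W, J) = -3*1/4 + J/W = -3/4 + J/W)
d(Y, y) = 2*y*(-19 + Y) (d(Y, y) = (-19 + Y)*(2*y) = 2*y*(-19 + Y))
67154/d(K(-15, -11), -5) = 67154/((2*(-5)*(-19 + (-3/4 - 11/(-15))))) = 67154/((2*(-5)*(-19 + (-3/4 - 11*(-1/15))))) = 67154/((2*(-5)*(-19 + (-3/4 + 11/15)))) = 67154/((2*(-5)*(-19 - 1/60))) = 67154/((2*(-5)*(-1141/60))) = 67154/(1141/6) = 67154*(6/1141) = 402924/1141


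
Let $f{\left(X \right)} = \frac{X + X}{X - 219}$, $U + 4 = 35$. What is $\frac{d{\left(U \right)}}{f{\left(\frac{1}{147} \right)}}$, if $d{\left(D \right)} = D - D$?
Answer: $0$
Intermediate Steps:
$U = 31$ ($U = -4 + 35 = 31$)
$f{\left(X \right)} = \frac{2 X}{-219 + X}$
$d{\left(D \right)} = 0$
$\frac{d{\left(U \right)}}{f{\left(\frac{1}{147} \right)}} = \frac{0}{2 \cdot \frac{1}{147} \frac{1}{-219 + \frac{1}{147}}} = \frac{0}{2 \cdot \frac{1}{147} \frac{1}{- \frac{32192}{147}}} = \frac{0}{2 \cdot \frac{1}{147} \left(- \frac{147}{32192}\right)} = \frac{0}{- \frac{1}{16096}} = 0 \left(-16096\right) = 0$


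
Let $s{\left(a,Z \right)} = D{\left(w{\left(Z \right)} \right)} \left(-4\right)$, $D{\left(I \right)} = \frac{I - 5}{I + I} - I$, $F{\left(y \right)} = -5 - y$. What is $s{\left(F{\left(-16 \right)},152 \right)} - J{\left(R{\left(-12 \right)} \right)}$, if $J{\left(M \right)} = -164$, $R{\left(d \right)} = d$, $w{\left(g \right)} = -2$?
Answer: $149$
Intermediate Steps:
$D{\left(I \right)} = - I + \frac{-5 + I}{2 I}$ ($D{\left(I \right)} = \frac{-5 + I}{2 I} - I = - I + \frac{-5 + I}{2 I}$)
$s{\left(a,Z \right)} = -15$ ($s{\left(a,Z \right)} = \left(\frac{1}{2} - -2 - \frac{5}{2 \left(-2\right)}\right) \left(-4\right) = \left(\frac{1}{2} + 2 - - \frac{5}{4}\right) \left(-4\right) = \left(\frac{1}{2} + 2 + \frac{5}{4}\right) \left(-4\right) = \frac{15}{4} \left(-4\right) = -15$)
$s{\left(F{\left(-16 \right)},152 \right)} - J{\left(R{\left(-12 \right)} \right)} = -15 - -164 = -15 + 164 = 149$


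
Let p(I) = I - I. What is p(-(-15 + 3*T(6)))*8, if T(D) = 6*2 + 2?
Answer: 0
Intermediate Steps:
T(D) = 14 (T(D) = 12 + 2 = 14)
p(I) = 0
p(-(-15 + 3*T(6)))*8 = 0*8 = 0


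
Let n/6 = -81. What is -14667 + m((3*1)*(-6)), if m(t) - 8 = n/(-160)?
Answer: -1172477/80 ≈ -14656.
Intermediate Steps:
n = -486 (n = 6*(-81) = -486)
m(t) = 883/80 (m(t) = 8 - 486/(-160) = 8 - 486*(-1/160) = 8 + 243/80 = 883/80)
-14667 + m((3*1)*(-6)) = -14667 + 883/80 = -1172477/80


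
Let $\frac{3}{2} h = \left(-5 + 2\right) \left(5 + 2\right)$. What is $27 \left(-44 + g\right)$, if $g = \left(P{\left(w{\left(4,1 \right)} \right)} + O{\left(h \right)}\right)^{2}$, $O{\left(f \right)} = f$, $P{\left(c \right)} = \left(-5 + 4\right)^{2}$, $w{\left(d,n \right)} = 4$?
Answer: $3375$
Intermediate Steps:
$P{\left(c \right)} = 1$ ($P{\left(c \right)} = \left(-1\right)^{2} = 1$)
$h = -14$ ($h = \frac{2 \left(-5 + 2\right) \left(5 + 2\right)}{3} = \frac{2 \left(\left(-3\right) 7\right)}{3} = \frac{2}{3} \left(-21\right) = -14$)
$g = 169$ ($g = \left(1 - 14\right)^{2} = \left(-13\right)^{2} = 169$)
$27 \left(-44 + g\right) = 27 \left(-44 + 169\right) = 27 \cdot 125 = 3375$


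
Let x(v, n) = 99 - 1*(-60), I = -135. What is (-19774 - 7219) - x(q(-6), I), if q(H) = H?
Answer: -27152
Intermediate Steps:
x(v, n) = 159 (x(v, n) = 99 + 60 = 159)
(-19774 - 7219) - x(q(-6), I) = (-19774 - 7219) - 1*159 = -26993 - 159 = -27152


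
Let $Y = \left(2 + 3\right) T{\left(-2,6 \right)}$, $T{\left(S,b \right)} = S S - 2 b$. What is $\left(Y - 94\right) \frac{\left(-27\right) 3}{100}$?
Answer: $\frac{5427}{50} \approx 108.54$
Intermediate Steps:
$T{\left(S,b \right)} = S^{2} - 2 b$
$Y = -40$ ($Y = \left(2 + 3\right) \left(\left(-2\right)^{2} - 12\right) = 5 \left(4 - 12\right) = 5 \left(-8\right) = -40$)
$\left(Y - 94\right) \frac{\left(-27\right) 3}{100} = \left(-40 - 94\right) \frac{\left(-27\right) 3}{100} = - 134 \left(\left(-81\right) \frac{1}{100}\right) = \left(-134\right) \left(- \frac{81}{100}\right) = \frac{5427}{50}$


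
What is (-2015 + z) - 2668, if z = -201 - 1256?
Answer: -6140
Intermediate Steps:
z = -1457
(-2015 + z) - 2668 = (-2015 - 1457) - 2668 = -3472 - 2668 = -6140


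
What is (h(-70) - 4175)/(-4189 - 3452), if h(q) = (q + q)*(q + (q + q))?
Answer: -25225/7641 ≈ -3.3013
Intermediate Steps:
h(q) = 6*q² (h(q) = (2*q)*(q + 2*q) = (2*q)*(3*q) = 6*q²)
(h(-70) - 4175)/(-4189 - 3452) = (6*(-70)² - 4175)/(-4189 - 3452) = (6*4900 - 4175)/(-7641) = (29400 - 4175)*(-1/7641) = 25225*(-1/7641) = -25225/7641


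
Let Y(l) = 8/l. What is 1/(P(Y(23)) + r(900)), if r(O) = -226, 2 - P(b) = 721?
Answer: -1/945 ≈ -0.0010582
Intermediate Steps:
P(b) = -719 (P(b) = 2 - 1*721 = 2 - 721 = -719)
1/(P(Y(23)) + r(900)) = 1/(-719 - 226) = 1/(-945) = -1/945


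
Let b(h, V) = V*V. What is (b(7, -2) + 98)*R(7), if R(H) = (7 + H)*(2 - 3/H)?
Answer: 2244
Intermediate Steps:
R(H) = (2 - 3/H)*(7 + H)
b(h, V) = V²
(b(7, -2) + 98)*R(7) = ((-2)² + 98)*(11 - 21/7 + 2*7) = (4 + 98)*(11 - 21*⅐ + 14) = 102*(11 - 3 + 14) = 102*22 = 2244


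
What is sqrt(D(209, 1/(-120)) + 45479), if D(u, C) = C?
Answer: sqrt(163724370)/60 ≈ 213.26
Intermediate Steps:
sqrt(D(209, 1/(-120)) + 45479) = sqrt(1/(-120) + 45479) = sqrt(-1/120 + 45479) = sqrt(5457479/120) = sqrt(163724370)/60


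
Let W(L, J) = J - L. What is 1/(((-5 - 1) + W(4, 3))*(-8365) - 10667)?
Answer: 1/47888 ≈ 2.0882e-5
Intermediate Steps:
1/(((-5 - 1) + W(4, 3))*(-8365) - 10667) = 1/(((-5 - 1) + (3 - 1*4))*(-8365) - 10667) = 1/((-6 + (3 - 4))*(-8365) - 10667) = 1/((-6 - 1)*(-8365) - 10667) = 1/(-7*(-8365) - 10667) = 1/(58555 - 10667) = 1/47888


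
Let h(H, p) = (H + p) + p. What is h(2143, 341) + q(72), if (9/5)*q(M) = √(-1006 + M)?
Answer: 2825 + 5*I*√934/9 ≈ 2825.0 + 16.979*I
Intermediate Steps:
h(H, p) = H + 2*p
q(M) = 5*√(-1006 + M)/9
h(2143, 341) + q(72) = (2143 + 2*341) + 5*√(-1006 + 72)/9 = (2143 + 682) + 5*√(-934)/9 = 2825 + 5*(I*√934)/9 = 2825 + 5*I*√934/9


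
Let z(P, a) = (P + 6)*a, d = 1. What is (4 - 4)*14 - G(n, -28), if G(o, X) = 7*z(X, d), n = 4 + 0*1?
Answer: 154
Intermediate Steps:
z(P, a) = a*(6 + P) (z(P, a) = (6 + P)*a = a*(6 + P))
n = 4 (n = 4 + 0 = 4)
G(o, X) = 42 + 7*X (G(o, X) = 7*(1*(6 + X)) = 7*(6 + X) = 42 + 7*X)
(4 - 4)*14 - G(n, -28) = (4 - 4)*14 - (42 + 7*(-28)) = 0*14 - (42 - 196) = 0 - 1*(-154) = 0 + 154 = 154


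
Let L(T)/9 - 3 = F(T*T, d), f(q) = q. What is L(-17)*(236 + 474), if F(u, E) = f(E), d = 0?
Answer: 19170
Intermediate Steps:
F(u, E) = E
L(T) = 27 (L(T) = 27 + 9*0 = 27 + 0 = 27)
L(-17)*(236 + 474) = 27*(236 + 474) = 27*710 = 19170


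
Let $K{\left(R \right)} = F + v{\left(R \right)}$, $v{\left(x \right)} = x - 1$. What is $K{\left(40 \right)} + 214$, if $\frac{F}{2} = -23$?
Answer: $207$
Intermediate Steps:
$F = -46$ ($F = 2 \left(-23\right) = -46$)
$v{\left(x \right)} = -1 + x$ ($v{\left(x \right)} = x - 1 = -1 + x$)
$K{\left(R \right)} = -47 + R$ ($K{\left(R \right)} = -46 + \left(-1 + R\right) = -47 + R$)
$K{\left(40 \right)} + 214 = \left(-47 + 40\right) + 214 = -7 + 214 = 207$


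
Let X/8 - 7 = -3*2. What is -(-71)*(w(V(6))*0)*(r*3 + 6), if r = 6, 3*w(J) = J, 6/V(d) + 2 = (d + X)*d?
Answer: 0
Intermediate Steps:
X = 8 (X = 56 + 8*(-3*2) = 56 + 8*(-6) = 56 - 48 = 8)
V(d) = 6/(-2 + d*(8 + d)) (V(d) = 6/(-2 + (d + 8)*d) = 6/(-2 + (8 + d)*d) = 6/(-2 + d*(8 + d)))
w(J) = J/3
-(-71)*(w(V(6))*0)*(r*3 + 6) = -(-71)*(((6/(-2 + 6² + 8*6))/3)*0)*(6*3 + 6) = -(-71)*(((6/(-2 + 36 + 48))/3)*0)*(18 + 6) = -(-71)*(((6/82)/3)*0)*24 = -(-71)*(((6*(1/82))/3)*0)*24 = -(-71)*(((⅓)*(3/41))*0)*24 = -(-71)*((1/41)*0)*24 = -(-71)*0*24 = -(-71)*0 = -1*0 = 0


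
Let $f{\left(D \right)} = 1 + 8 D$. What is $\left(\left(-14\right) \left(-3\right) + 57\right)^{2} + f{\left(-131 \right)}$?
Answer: $8754$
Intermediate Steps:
$\left(\left(-14\right) \left(-3\right) + 57\right)^{2} + f{\left(-131 \right)} = \left(\left(-14\right) \left(-3\right) + 57\right)^{2} + \left(1 + 8 \left(-131\right)\right) = \left(42 + 57\right)^{2} + \left(1 - 1048\right) = 99^{2} - 1047 = 9801 - 1047 = 8754$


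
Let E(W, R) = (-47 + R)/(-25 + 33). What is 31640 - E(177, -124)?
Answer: 253291/8 ≈ 31661.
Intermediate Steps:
E(W, R) = -47/8 + R/8 (E(W, R) = (-47 + R)/8 = (-47 + R)*(⅛) = -47/8 + R/8)
31640 - E(177, -124) = 31640 - (-47/8 + (⅛)*(-124)) = 31640 - (-47/8 - 31/2) = 31640 - 1*(-171/8) = 31640 + 171/8 = 253291/8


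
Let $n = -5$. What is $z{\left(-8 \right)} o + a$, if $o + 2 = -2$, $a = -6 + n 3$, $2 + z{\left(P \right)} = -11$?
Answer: $31$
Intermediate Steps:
$z{\left(P \right)} = -13$ ($z{\left(P \right)} = -2 - 11 = -13$)
$a = -21$ ($a = -6 - 15 = -21$)
$o = -4$ ($o = -2 - 2 = -4$)
$z{\left(-8 \right)} o + a = \left(-13\right) \left(-4\right) - 21 = 52 - 21 = 31$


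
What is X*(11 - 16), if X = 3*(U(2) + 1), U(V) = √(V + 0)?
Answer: -15 - 15*√2 ≈ -36.213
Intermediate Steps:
U(V) = √V
X = 3 + 3*√2 (X = 3*(√2 + 1) = 3*(1 + √2) = 3 + 3*√2 ≈ 7.2426)
X*(11 - 16) = (3 + 3*√2)*(11 - 16) = (3 + 3*√2)*(-5) = -15 - 15*√2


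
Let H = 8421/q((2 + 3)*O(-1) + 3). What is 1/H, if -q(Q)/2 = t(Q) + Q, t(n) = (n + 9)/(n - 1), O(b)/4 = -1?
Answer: 298/75789 ≈ 0.0039320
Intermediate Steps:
O(b) = -4 (O(b) = 4*(-1) = -4)
t(n) = (9 + n)/(-1 + n)
q(Q) = -2*Q - 2*(9 + Q)/(-1 + Q) (q(Q) = -2*((9 + Q)/(-1 + Q) + Q) = -2*(Q + (9 + Q)/(-1 + Q)) = -2*Q - 2*(9 + Q)/(-1 + Q))
H = 75789/298 (H = 8421/((2*(-9 - ((2 + 3)*(-4) + 3)²)/(-1 + ((2 + 3)*(-4) + 3)))) = 8421/((2*(-9 - (5*(-4) + 3)²)/(-1 + (5*(-4) + 3)))) = 8421/((2*(-9 - (-20 + 3)²)/(-1 + (-20 + 3)))) = 8421/((2*(-9 - 1*(-17)²)/(-1 - 17))) = 8421/((2*(-9 - 1*289)/(-18))) = 8421/((2*(-1/18)*(-9 - 289))) = 8421/((2*(-1/18)*(-298))) = 8421/(298/9) = 8421*(9/298) = 75789/298 ≈ 254.33)
1/H = 1/(75789/298) = 298/75789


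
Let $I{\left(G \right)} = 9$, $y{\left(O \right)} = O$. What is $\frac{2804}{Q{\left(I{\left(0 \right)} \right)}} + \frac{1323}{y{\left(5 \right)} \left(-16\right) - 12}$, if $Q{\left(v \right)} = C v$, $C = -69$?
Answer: $- \frac{46937}{2484} \approx -18.896$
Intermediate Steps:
$Q{\left(v \right)} = - 69 v$
$\frac{2804}{Q{\left(I{\left(0 \right)} \right)}} + \frac{1323}{y{\left(5 \right)} \left(-16\right) - 12} = \frac{2804}{\left(-69\right) 9} + \frac{1323}{5 \left(-16\right) - 12} = \frac{2804}{-621} + \frac{1323}{-80 - 12} = 2804 \left(- \frac{1}{621}\right) + \frac{1323}{-92} = - \frac{2804}{621} + 1323 \left(- \frac{1}{92}\right) = - \frac{2804}{621} - \frac{1323}{92} = - \frac{46937}{2484}$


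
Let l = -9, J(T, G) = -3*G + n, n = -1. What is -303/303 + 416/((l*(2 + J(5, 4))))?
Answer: 317/99 ≈ 3.2020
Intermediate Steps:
J(T, G) = -1 - 3*G (J(T, G) = -3*G - 1 = -1 - 3*G)
-303/303 + 416/((l*(2 + J(5, 4)))) = -303/303 + 416/((-9*(2 + (-1 - 3*4)))) = -303*1/303 + 416/((-9*(2 + (-1 - 12)))) = -1 + 416/((-9*(2 - 13))) = -1 + 416/((-9*(-11))) = -1 + 416/99 = 317/99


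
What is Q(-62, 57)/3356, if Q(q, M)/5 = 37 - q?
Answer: 495/3356 ≈ 0.14750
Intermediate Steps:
Q(q, M) = 185 - 5*q (Q(q, M) = 5*(37 - q) = 185 - 5*q)
Q(-62, 57)/3356 = (185 - 5*(-62))/3356 = (185 + 310)*(1/3356) = 495*(1/3356) = 495/3356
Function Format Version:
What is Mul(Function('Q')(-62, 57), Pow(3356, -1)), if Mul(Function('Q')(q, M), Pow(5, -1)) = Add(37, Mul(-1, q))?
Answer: Rational(495, 3356) ≈ 0.14750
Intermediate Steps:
Function('Q')(q, M) = Add(185, Mul(-5, q)) (Function('Q')(q, M) = Mul(5, Add(37, Mul(-1, q))) = Add(185, Mul(-5, q)))
Mul(Function('Q')(-62, 57), Pow(3356, -1)) = Mul(Add(185, Mul(-5, -62)), Pow(3356, -1)) = Mul(Add(185, 310), Rational(1, 3356)) = Mul(495, Rational(1, 3356)) = Rational(495, 3356)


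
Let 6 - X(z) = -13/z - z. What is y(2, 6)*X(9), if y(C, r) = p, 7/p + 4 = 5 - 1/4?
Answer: 4144/27 ≈ 153.48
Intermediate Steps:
p = 28/3 (p = 7/(-4 + (5 - 1/4)) = 7/(-4 + (5 - 1*¼)) = 7/(-4 + (5 - ¼)) = 7/(-4 + 19/4) = 7/(¾) = 7*(4/3) = 28/3 ≈ 9.3333)
y(C, r) = 28/3
X(z) = 6 + z + 13/z (X(z) = 6 - (-13/z - z) = 6 - (-z - 13/z) = 6 + (z + 13/z) = 6 + z + 13/z)
y(2, 6)*X(9) = 28*(6 + 9 + 13/9)/3 = (28/3)*(148/9) = 4144/27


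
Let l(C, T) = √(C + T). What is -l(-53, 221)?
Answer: -2*√42 ≈ -12.961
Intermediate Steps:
-l(-53, 221) = -√(-53 + 221) = -√168 = -2*√42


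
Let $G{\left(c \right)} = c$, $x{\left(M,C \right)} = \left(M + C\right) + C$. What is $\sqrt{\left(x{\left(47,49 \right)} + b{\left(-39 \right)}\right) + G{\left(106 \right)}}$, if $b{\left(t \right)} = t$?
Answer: $2 \sqrt{53} \approx 14.56$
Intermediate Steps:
$x{\left(M,C \right)} = M + 2 C$ ($x{\left(M,C \right)} = \left(C + M\right) + C = M + 2 C$)
$\sqrt{\left(x{\left(47,49 \right)} + b{\left(-39 \right)}\right) + G{\left(106 \right)}} = \sqrt{\left(\left(47 + 2 \cdot 49\right) - 39\right) + 106} = \sqrt{\left(\left(47 + 98\right) - 39\right) + 106} = \sqrt{\left(145 - 39\right) + 106} = \sqrt{106 + 106} = \sqrt{212} = 2 \sqrt{53}$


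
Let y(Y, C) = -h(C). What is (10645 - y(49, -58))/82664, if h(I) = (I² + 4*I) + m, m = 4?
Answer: 13781/82664 ≈ 0.16671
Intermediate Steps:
h(I) = 4 + I² + 4*I (h(I) = (I² + 4*I) + 4 = 4 + I² + 4*I)
y(Y, C) = -4 - C² - 4*C (y(Y, C) = -(4 + C² + 4*C) = -4 - C² - 4*C)
(10645 - y(49, -58))/82664 = (10645 - (-4 - 1*(-58)² - 4*(-58)))/82664 = (10645 - (-4 - 1*3364 + 232))*(1/82664) = (10645 - (-4 - 3364 + 232))*(1/82664) = (10645 - 1*(-3136))*(1/82664) = (10645 + 3136)*(1/82664) = 13781*(1/82664) = 13781/82664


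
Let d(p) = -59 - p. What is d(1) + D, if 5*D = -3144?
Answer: -3444/5 ≈ -688.80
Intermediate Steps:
D = -3144/5 (D = (⅕)*(-3144) = -3144/5 ≈ -628.80)
d(1) + D = (-59 - 1*1) - 3144/5 = (-59 - 1) - 3144/5 = -60 - 3144/5 = -3444/5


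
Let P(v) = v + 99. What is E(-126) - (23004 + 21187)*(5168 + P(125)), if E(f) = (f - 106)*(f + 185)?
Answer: -238291560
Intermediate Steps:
P(v) = 99 + v
E(f) = (-106 + f)*(185 + f)
E(-126) - (23004 + 21187)*(5168 + P(125)) = (-19610 + (-126)**2 + 79*(-126)) - (23004 + 21187)*(5168 + (99 + 125)) = (-19610 + 15876 - 9954) - 44191*(5168 + 224) = -13688 - 44191*5392 = -13688 - 1*238277872 = -13688 - 238277872 = -238291560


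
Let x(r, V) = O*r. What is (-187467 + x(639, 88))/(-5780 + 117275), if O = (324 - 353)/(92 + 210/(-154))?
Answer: -12473896/7410701 ≈ -1.6832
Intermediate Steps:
O = -319/997 (O = -29/(92 + 210*(-1/154)) = -29/(92 - 15/11) = -29/997/11 = -29*11/997 = -319/997 ≈ -0.31996)
x(r, V) = -319*r/997
(-187467 + x(639, 88))/(-5780 + 117275) = (-187467 - 319/997*639)/(-5780 + 117275) = (-187467 - 203841/997)/111495 = -187108440/997*1/111495 = -12473896/7410701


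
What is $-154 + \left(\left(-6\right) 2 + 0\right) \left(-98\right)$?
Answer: $1022$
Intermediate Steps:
$-154 + \left(\left(-6\right) 2 + 0\right) \left(-98\right) = -154 + \left(-12 + 0\right) \left(-98\right) = -154 - -1176 = -154 + 1176 = 1022$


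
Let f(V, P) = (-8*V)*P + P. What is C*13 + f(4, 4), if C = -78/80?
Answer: -5467/40 ≈ -136.68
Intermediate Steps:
f(V, P) = P - 8*P*V (f(V, P) = -8*P*V + P = P - 8*P*V)
C = -39/40 (C = -78*1/80 = -39/40 ≈ -0.97500)
C*13 + f(4, 4) = -39/40*13 + 4*(1 - 8*4) = -507/40 + 4*(1 - 32) = -507/40 + 4*(-31) = -507/40 - 124 = -5467/40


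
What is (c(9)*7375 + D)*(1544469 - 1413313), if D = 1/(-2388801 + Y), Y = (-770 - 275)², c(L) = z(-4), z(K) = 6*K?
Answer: -7526037922760789/324194 ≈ -2.3215e+10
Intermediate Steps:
c(L) = -24 (c(L) = 6*(-4) = -24)
Y = 1092025 (Y = (-1045)² = 1092025)
D = -1/1296776 (D = 1/(-2388801 + 1092025) = 1/(-1296776) = -1/1296776 ≈ -7.7114e-7)
(c(9)*7375 + D)*(1544469 - 1413313) = (-24*7375 - 1/1296776)*(1544469 - 1413313) = (-177000 - 1/1296776)*131156 = -229529352001/1296776*131156 = -7526037922760789/324194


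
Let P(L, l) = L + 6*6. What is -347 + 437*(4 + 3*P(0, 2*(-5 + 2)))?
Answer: 48597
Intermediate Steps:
P(L, l) = 36 + L (P(L, l) = L + 36 = 36 + L)
-347 + 437*(4 + 3*P(0, 2*(-5 + 2))) = -347 + 437*(4 + 3*(36 + 0)) = -347 + 437*(4 + 3*36) = -347 + 437*(4 + 108) = -347 + 437*112 = -347 + 48944 = 48597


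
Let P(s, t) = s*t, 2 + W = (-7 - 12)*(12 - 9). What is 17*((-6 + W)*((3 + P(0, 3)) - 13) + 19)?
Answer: 11373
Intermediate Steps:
W = -59 (W = -2 + (-7 - 12)*(12 - 9) = -2 - 19*3 = -2 - 57 = -59)
17*((-6 + W)*((3 + P(0, 3)) - 13) + 19) = 17*((-6 - 59)*((3 + 0*3) - 13) + 19) = 17*(-65*((3 + 0) - 13) + 19) = 17*(-65*(3 - 13) + 19) = 17*(-65*(-10) + 19) = 17*(650 + 19) = 17*669 = 11373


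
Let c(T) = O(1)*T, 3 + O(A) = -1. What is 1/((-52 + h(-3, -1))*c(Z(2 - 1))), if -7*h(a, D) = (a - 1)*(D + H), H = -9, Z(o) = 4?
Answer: 7/6464 ≈ 0.0010829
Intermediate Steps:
O(A) = -4 (O(A) = -3 - 1 = -4)
h(a, D) = -(-1 + a)*(-9 + D)/7 (h(a, D) = -(a - 1)*(D - 9)/7 = -(-1 + a)*(-9 + D)/7)
c(T) = -4*T
1/((-52 + h(-3, -1))*c(Z(2 - 1))) = 1/((-52 + (-9/7 + (⅐)*(-1) + (9/7)*(-3) - ⅐*(-1)*(-3)))*(-4*4)) = 1/((-52 + (-9/7 - ⅐ - 27/7 - 3/7))*(-16)) = 1/((-52 - 40/7)*(-16)) = 1/(-404/7*(-16)) = 1/(6464/7) = 7/6464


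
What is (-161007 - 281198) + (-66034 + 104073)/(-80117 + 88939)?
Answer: -3901094471/8822 ≈ -4.4220e+5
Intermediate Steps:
(-161007 - 281198) + (-66034 + 104073)/(-80117 + 88939) = -442205 + 38039/8822 = -3901094471/8822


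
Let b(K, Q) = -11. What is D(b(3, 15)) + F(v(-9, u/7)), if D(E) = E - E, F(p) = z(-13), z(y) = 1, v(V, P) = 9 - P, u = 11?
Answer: 1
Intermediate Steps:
F(p) = 1
D(E) = 0
D(b(3, 15)) + F(v(-9, u/7)) = 0 + 1 = 1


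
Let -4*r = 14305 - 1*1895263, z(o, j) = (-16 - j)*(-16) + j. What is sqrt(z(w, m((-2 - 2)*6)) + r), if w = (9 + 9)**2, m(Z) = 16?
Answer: 21*sqrt(4270)/2 ≈ 686.13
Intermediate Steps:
w = 324 (w = 18**2 = 324)
z(o, j) = 256 + 17*j (z(o, j) = (256 + 16*j) + j = 256 + 17*j)
r = 940479/2 (r = -(14305 - 1*1895263)/4 = -(14305 - 1895263)/4 = -1/4*(-1880958) = 940479/2 ≈ 4.7024e+5)
sqrt(z(w, m((-2 - 2)*6)) + r) = sqrt((256 + 17*16) + 940479/2) = sqrt((256 + 272) + 940479/2) = sqrt(528 + 940479/2) = sqrt(941535/2) = 21*sqrt(4270)/2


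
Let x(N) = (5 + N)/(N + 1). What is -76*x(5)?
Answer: -380/3 ≈ -126.67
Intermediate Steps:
x(N) = (5 + N)/(1 + N)
-76*x(5) = -76*(5 + 5)/(1 + 5) = -76*10/6 = -38*10/3 = -76*5/3 = -380/3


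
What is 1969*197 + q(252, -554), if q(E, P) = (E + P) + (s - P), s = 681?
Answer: 388826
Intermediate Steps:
q(E, P) = 681 + E (q(E, P) = (E + P) + (681 - P) = 681 + E)
1969*197 + q(252, -554) = 1969*197 + (681 + 252) = 387893 + 933 = 388826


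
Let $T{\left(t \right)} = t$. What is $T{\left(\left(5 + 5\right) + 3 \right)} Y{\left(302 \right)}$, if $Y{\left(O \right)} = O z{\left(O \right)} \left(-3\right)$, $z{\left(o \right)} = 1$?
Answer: $-11778$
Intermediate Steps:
$Y{\left(O \right)} = - 3 O$ ($Y{\left(O \right)} = O 1 \left(-3\right) = O \left(-3\right) = - 3 O$)
$T{\left(\left(5 + 5\right) + 3 \right)} Y{\left(302 \right)} = \left(\left(5 + 5\right) + 3\right) \left(\left(-3\right) 302\right) = \left(10 + 3\right) \left(-906\right) = 13 \left(-906\right) = -11778$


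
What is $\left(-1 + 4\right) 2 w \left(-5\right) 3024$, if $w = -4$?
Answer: $362880$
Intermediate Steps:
$\left(-1 + 4\right) 2 w \left(-5\right) 3024 = \left(-1 + 4\right) 2 \left(-4\right) \left(-5\right) 3024 = 3 \cdot 2 \left(-4\right) \left(-5\right) 3024 = 6 \left(-4\right) \left(-5\right) 3024 = \left(-24\right) \left(-5\right) 3024 = 120 \cdot 3024 = 362880$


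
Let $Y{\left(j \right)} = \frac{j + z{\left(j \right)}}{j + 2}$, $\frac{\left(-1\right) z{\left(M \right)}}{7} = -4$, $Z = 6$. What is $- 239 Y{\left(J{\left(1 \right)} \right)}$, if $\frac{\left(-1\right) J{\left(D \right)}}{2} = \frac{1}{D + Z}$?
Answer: $- \frac{23183}{6} \approx -3863.8$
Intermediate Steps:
$z{\left(M \right)} = 28$ ($z{\left(M \right)} = \left(-7\right) \left(-4\right) = 28$)
$J{\left(D \right)} = - \frac{2}{6 + D}$ ($J{\left(D \right)} = - \frac{2}{D + 6} = - \frac{2}{6 + D}$)
$Y{\left(j \right)} = \frac{28 + j}{2 + j}$ ($Y{\left(j \right)} = \frac{j + 28}{j + 2} = \frac{28 + j}{2 + j}$)
$- 239 Y{\left(J{\left(1 \right)} \right)} = - 239 \frac{28 - \frac{2}{6 + 1}}{2 - \frac{2}{6 + 1}} = - 239 \frac{28 - \frac{2}{7}}{2 - \frac{2}{7}} = - 239 \frac{1}{\frac{12}{7}} \cdot \frac{194}{7} = - 239 \cdot \frac{7}{12} \cdot \frac{194}{7} = \left(-239\right) \frac{97}{6} = - \frac{23183}{6}$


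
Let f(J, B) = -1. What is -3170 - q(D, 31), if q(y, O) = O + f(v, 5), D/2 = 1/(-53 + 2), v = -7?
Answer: -3200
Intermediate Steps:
D = -2/51 (D = 2/(-53 + 2) = 2/(-51) = 2*(-1/51) = -2/51 ≈ -0.039216)
q(y, O) = -1 + O (q(y, O) = O - 1 = -1 + O)
-3170 - q(D, 31) = -3170 - (-1 + 31) = -3170 - 1*30 = -3170 - 30 = -3200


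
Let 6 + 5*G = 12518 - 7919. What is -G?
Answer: -4593/5 ≈ -918.60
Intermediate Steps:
G = 4593/5 (G = -6/5 + (12518 - 7919)/5 = -6/5 + (⅕)*4599 = -6/5 + 4599/5 = 4593/5 ≈ 918.60)
-G = -1*4593/5 = -4593/5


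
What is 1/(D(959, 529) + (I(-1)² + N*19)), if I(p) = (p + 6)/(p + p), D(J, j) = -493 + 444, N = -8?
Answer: -4/779 ≈ -0.0051348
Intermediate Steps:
D(J, j) = -49
I(p) = (6 + p)/(2*p) (I(p) = (6 + p)/((2*p)) = (6 + p)*(1/(2*p)) = (6 + p)/(2*p))
1/(D(959, 529) + (I(-1)² + N*19)) = 1/(-49 + (((½)*(6 - 1)/(-1))² - 8*19)) = 1/(-49 + (((½)*(-1)*5)² - 152)) = 1/(-49 + ((-5/2)² - 152)) = 1/(-49 + (25/4 - 152)) = 1/(-49 - 583/4) = 1/(-779/4) = -4/779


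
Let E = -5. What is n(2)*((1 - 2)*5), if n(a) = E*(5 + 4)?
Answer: 225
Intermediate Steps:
n(a) = -45 (n(a) = -5*(5 + 4) = -5*9 = -45)
n(2)*((1 - 2)*5) = -45*(1 - 2)*5 = -(-45)*5 = -45*(-5) = 225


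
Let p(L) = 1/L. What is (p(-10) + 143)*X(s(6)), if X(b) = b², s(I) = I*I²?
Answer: 33335712/5 ≈ 6.6671e+6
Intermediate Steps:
s(I) = I³
p(L) = 1/L
(p(-10) + 143)*X(s(6)) = (1/(-10) + 143)*(6³)² = (-⅒ + 143)*216² = (1429/10)*46656 = 33335712/5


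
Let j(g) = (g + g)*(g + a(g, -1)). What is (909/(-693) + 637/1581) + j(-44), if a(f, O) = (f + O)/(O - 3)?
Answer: 350735402/121737 ≈ 2881.1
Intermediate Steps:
a(f, O) = (O + f)/(-3 + O)
j(g) = 2*g*(¼ + 3*g/4) (j(g) = (g + g)*(g + (-1 + g)/(-3 - 1)) = (2*g)*(g + (-1 + g)/(-4)) = (2*g)*(g - (-1 + g)/4) = (2*g)*(g + (¼ - g/4)) = (2*g)*(¼ + 3*g/4) = 2*g*(¼ + 3*g/4))
(909/(-693) + 637/1581) + j(-44) = (909/(-693) + 637/1581) + (½)*(-44)*(1 + 3*(-44)) = (909*(-1/693) + 637*(1/1581)) + (½)*(-44)*(1 - 132) = (-101/77 + 637/1581) + (½)*(-44)*(-131) = -110632/121737 + 2882 = 350735402/121737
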